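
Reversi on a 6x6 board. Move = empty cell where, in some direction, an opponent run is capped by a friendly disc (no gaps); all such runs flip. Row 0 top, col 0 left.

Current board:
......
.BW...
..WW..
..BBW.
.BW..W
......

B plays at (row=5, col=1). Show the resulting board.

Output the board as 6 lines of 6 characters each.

Answer: ......
.BW...
..WW..
..BBW.
.BB..W
.B....

Derivation:
Place B at (5,1); scan 8 dirs for brackets.
Dir NW: first cell '.' (not opp) -> no flip
Dir N: first cell 'B' (not opp) -> no flip
Dir NE: opp run (4,2) capped by B -> flip
Dir W: first cell '.' (not opp) -> no flip
Dir E: first cell '.' (not opp) -> no flip
Dir SW: edge -> no flip
Dir S: edge -> no flip
Dir SE: edge -> no flip
All flips: (4,2)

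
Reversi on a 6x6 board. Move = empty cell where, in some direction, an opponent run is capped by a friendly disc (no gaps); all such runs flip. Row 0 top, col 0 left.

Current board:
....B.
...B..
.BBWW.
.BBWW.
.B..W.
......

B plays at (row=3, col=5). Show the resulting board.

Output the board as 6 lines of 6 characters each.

Place B at (3,5); scan 8 dirs for brackets.
Dir NW: opp run (2,4) capped by B -> flip
Dir N: first cell '.' (not opp) -> no flip
Dir NE: edge -> no flip
Dir W: opp run (3,4) (3,3) capped by B -> flip
Dir E: edge -> no flip
Dir SW: opp run (4,4), next='.' -> no flip
Dir S: first cell '.' (not opp) -> no flip
Dir SE: edge -> no flip
All flips: (2,4) (3,3) (3,4)

Answer: ....B.
...B..
.BBWB.
.BBBBB
.B..W.
......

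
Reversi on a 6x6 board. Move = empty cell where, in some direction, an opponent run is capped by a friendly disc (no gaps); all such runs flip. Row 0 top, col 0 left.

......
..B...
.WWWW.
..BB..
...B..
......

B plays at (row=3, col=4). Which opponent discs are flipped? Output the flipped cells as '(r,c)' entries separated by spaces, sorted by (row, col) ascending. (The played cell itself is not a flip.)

Dir NW: opp run (2,3) capped by B -> flip
Dir N: opp run (2,4), next='.' -> no flip
Dir NE: first cell '.' (not opp) -> no flip
Dir W: first cell 'B' (not opp) -> no flip
Dir E: first cell '.' (not opp) -> no flip
Dir SW: first cell 'B' (not opp) -> no flip
Dir S: first cell '.' (not opp) -> no flip
Dir SE: first cell '.' (not opp) -> no flip

Answer: (2,3)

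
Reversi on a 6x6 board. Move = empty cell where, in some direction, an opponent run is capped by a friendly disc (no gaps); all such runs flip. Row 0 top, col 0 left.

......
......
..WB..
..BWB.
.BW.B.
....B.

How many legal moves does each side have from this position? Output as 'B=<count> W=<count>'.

-- B to move --
(1,1): flips 2 -> legal
(1,2): flips 1 -> legal
(1,3): no bracket -> illegal
(2,1): flips 1 -> legal
(2,4): no bracket -> illegal
(3,1): no bracket -> illegal
(4,3): flips 2 -> legal
(5,1): no bracket -> illegal
(5,2): flips 1 -> legal
(5,3): no bracket -> illegal
B mobility = 5
-- W to move --
(1,2): no bracket -> illegal
(1,3): flips 1 -> legal
(1,4): no bracket -> illegal
(2,1): no bracket -> illegal
(2,4): flips 1 -> legal
(2,5): no bracket -> illegal
(3,0): no bracket -> illegal
(3,1): flips 1 -> legal
(3,5): flips 1 -> legal
(4,0): flips 1 -> legal
(4,3): no bracket -> illegal
(4,5): no bracket -> illegal
(5,0): no bracket -> illegal
(5,1): no bracket -> illegal
(5,2): no bracket -> illegal
(5,3): no bracket -> illegal
(5,5): flips 1 -> legal
W mobility = 6

Answer: B=5 W=6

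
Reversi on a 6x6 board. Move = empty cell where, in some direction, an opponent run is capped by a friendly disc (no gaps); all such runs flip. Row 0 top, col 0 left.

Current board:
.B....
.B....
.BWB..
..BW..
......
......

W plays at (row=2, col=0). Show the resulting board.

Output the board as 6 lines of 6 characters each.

Place W at (2,0); scan 8 dirs for brackets.
Dir NW: edge -> no flip
Dir N: first cell '.' (not opp) -> no flip
Dir NE: opp run (1,1), next='.' -> no flip
Dir W: edge -> no flip
Dir E: opp run (2,1) capped by W -> flip
Dir SW: edge -> no flip
Dir S: first cell '.' (not opp) -> no flip
Dir SE: first cell '.' (not opp) -> no flip
All flips: (2,1)

Answer: .B....
.B....
WWWB..
..BW..
......
......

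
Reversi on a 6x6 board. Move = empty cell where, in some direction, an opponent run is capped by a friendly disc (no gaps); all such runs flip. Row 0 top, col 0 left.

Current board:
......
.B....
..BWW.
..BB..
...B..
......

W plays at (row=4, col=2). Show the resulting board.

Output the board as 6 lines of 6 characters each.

Answer: ......
.B....
..BWW.
..BW..
..WB..
......

Derivation:
Place W at (4,2); scan 8 dirs for brackets.
Dir NW: first cell '.' (not opp) -> no flip
Dir N: opp run (3,2) (2,2), next='.' -> no flip
Dir NE: opp run (3,3) capped by W -> flip
Dir W: first cell '.' (not opp) -> no flip
Dir E: opp run (4,3), next='.' -> no flip
Dir SW: first cell '.' (not opp) -> no flip
Dir S: first cell '.' (not opp) -> no flip
Dir SE: first cell '.' (not opp) -> no flip
All flips: (3,3)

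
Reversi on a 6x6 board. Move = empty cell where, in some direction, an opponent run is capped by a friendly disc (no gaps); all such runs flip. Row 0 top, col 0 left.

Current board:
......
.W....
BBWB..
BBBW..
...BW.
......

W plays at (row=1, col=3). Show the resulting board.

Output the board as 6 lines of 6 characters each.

Answer: ......
.W.W..
BBWW..
BBBW..
...BW.
......

Derivation:
Place W at (1,3); scan 8 dirs for brackets.
Dir NW: first cell '.' (not opp) -> no flip
Dir N: first cell '.' (not opp) -> no flip
Dir NE: first cell '.' (not opp) -> no flip
Dir W: first cell '.' (not opp) -> no flip
Dir E: first cell '.' (not opp) -> no flip
Dir SW: first cell 'W' (not opp) -> no flip
Dir S: opp run (2,3) capped by W -> flip
Dir SE: first cell '.' (not opp) -> no flip
All flips: (2,3)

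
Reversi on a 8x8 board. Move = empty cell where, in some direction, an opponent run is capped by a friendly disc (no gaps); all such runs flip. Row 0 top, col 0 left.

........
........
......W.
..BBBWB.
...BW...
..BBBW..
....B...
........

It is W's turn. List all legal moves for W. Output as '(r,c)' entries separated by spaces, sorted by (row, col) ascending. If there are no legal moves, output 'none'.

(2,1): no bracket -> illegal
(2,2): flips 1 -> legal
(2,3): no bracket -> illegal
(2,4): flips 1 -> legal
(2,5): no bracket -> illegal
(2,7): no bracket -> illegal
(3,1): flips 3 -> legal
(3,7): flips 1 -> legal
(4,1): no bracket -> illegal
(4,2): flips 1 -> legal
(4,5): no bracket -> illegal
(4,6): flips 1 -> legal
(4,7): no bracket -> illegal
(5,1): flips 3 -> legal
(6,1): no bracket -> illegal
(6,2): flips 1 -> legal
(6,3): no bracket -> illegal
(6,5): no bracket -> illegal
(7,3): flips 1 -> legal
(7,4): flips 2 -> legal
(7,5): no bracket -> illegal

Answer: (2,2) (2,4) (3,1) (3,7) (4,2) (4,6) (5,1) (6,2) (7,3) (7,4)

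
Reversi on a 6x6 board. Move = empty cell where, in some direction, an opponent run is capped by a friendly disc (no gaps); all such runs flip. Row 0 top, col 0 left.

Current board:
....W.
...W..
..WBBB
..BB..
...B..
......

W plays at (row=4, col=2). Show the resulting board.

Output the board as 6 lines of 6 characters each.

Answer: ....W.
...W..
..WBBB
..WB..
..WB..
......

Derivation:
Place W at (4,2); scan 8 dirs for brackets.
Dir NW: first cell '.' (not opp) -> no flip
Dir N: opp run (3,2) capped by W -> flip
Dir NE: opp run (3,3) (2,4), next='.' -> no flip
Dir W: first cell '.' (not opp) -> no flip
Dir E: opp run (4,3), next='.' -> no flip
Dir SW: first cell '.' (not opp) -> no flip
Dir S: first cell '.' (not opp) -> no flip
Dir SE: first cell '.' (not opp) -> no flip
All flips: (3,2)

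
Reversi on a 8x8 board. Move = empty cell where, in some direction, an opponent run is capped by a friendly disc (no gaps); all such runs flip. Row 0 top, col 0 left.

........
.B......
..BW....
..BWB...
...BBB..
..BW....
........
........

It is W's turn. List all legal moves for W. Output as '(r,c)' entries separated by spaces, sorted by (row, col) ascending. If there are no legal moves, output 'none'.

Answer: (0,0) (2,1) (3,1) (3,5) (4,1) (5,1) (5,5) (5,6)

Derivation:
(0,0): flips 2 -> legal
(0,1): no bracket -> illegal
(0,2): no bracket -> illegal
(1,0): no bracket -> illegal
(1,2): no bracket -> illegal
(1,3): no bracket -> illegal
(2,0): no bracket -> illegal
(2,1): flips 1 -> legal
(2,4): no bracket -> illegal
(2,5): no bracket -> illegal
(3,1): flips 1 -> legal
(3,5): flips 2 -> legal
(3,6): no bracket -> illegal
(4,1): flips 1 -> legal
(4,2): no bracket -> illegal
(4,6): no bracket -> illegal
(5,1): flips 1 -> legal
(5,4): no bracket -> illegal
(5,5): flips 1 -> legal
(5,6): flips 2 -> legal
(6,1): no bracket -> illegal
(6,2): no bracket -> illegal
(6,3): no bracket -> illegal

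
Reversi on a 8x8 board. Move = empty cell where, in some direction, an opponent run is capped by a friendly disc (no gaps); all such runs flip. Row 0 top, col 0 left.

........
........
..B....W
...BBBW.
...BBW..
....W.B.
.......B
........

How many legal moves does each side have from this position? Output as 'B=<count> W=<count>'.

-- B to move --
(1,6): no bracket -> illegal
(1,7): no bracket -> illegal
(2,5): no bracket -> illegal
(2,6): no bracket -> illegal
(3,7): flips 1 -> legal
(4,6): flips 1 -> legal
(4,7): no bracket -> illegal
(5,3): no bracket -> illegal
(5,5): flips 1 -> legal
(6,3): no bracket -> illegal
(6,4): flips 1 -> legal
(6,5): flips 1 -> legal
B mobility = 5
-- W to move --
(1,1): no bracket -> illegal
(1,2): no bracket -> illegal
(1,3): no bracket -> illegal
(2,1): no bracket -> illegal
(2,3): flips 1 -> legal
(2,4): flips 2 -> legal
(2,5): flips 1 -> legal
(2,6): no bracket -> illegal
(3,1): no bracket -> illegal
(3,2): flips 4 -> legal
(4,2): flips 2 -> legal
(4,6): no bracket -> illegal
(4,7): no bracket -> illegal
(5,2): no bracket -> illegal
(5,3): no bracket -> illegal
(5,5): no bracket -> illegal
(5,7): no bracket -> illegal
(6,5): no bracket -> illegal
(6,6): no bracket -> illegal
(7,6): no bracket -> illegal
(7,7): no bracket -> illegal
W mobility = 5

Answer: B=5 W=5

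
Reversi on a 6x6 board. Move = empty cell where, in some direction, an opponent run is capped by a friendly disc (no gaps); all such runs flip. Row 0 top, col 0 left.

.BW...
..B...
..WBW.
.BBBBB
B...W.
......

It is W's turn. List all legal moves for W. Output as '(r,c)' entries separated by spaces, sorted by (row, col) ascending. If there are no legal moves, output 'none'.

(0,0): flips 1 -> legal
(0,3): no bracket -> illegal
(1,0): no bracket -> illegal
(1,1): no bracket -> illegal
(1,3): no bracket -> illegal
(1,4): no bracket -> illegal
(2,0): no bracket -> illegal
(2,1): no bracket -> illegal
(2,5): no bracket -> illegal
(3,0): no bracket -> illegal
(4,1): no bracket -> illegal
(4,2): flips 2 -> legal
(4,3): no bracket -> illegal
(4,5): no bracket -> illegal
(5,0): no bracket -> illegal
(5,1): no bracket -> illegal

Answer: (0,0) (4,2)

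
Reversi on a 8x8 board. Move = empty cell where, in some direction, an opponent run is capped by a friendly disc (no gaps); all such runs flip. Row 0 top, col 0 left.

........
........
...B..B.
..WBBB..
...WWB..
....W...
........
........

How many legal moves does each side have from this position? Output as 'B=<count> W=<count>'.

-- B to move --
(2,1): no bracket -> illegal
(2,2): no bracket -> illegal
(3,1): flips 1 -> legal
(4,1): flips 1 -> legal
(4,2): flips 2 -> legal
(5,2): flips 1 -> legal
(5,3): flips 2 -> legal
(5,5): flips 1 -> legal
(6,3): flips 1 -> legal
(6,4): flips 2 -> legal
(6,5): no bracket -> illegal
B mobility = 8
-- W to move --
(1,2): no bracket -> illegal
(1,3): flips 2 -> legal
(1,4): flips 1 -> legal
(1,5): no bracket -> illegal
(1,6): no bracket -> illegal
(1,7): flips 2 -> legal
(2,2): flips 1 -> legal
(2,4): flips 1 -> legal
(2,5): flips 1 -> legal
(2,7): no bracket -> illegal
(3,6): flips 4 -> legal
(3,7): no bracket -> illegal
(4,2): no bracket -> illegal
(4,6): flips 1 -> legal
(5,5): no bracket -> illegal
(5,6): no bracket -> illegal
W mobility = 8

Answer: B=8 W=8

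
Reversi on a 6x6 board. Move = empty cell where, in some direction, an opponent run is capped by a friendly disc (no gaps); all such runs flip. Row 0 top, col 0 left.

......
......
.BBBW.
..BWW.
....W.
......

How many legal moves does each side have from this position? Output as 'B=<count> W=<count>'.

Answer: B=5 W=5

Derivation:
-- B to move --
(1,3): no bracket -> illegal
(1,4): no bracket -> illegal
(1,5): no bracket -> illegal
(2,5): flips 1 -> legal
(3,5): flips 2 -> legal
(4,2): no bracket -> illegal
(4,3): flips 1 -> legal
(4,5): flips 1 -> legal
(5,3): no bracket -> illegal
(5,4): no bracket -> illegal
(5,5): flips 2 -> legal
B mobility = 5
-- W to move --
(1,0): no bracket -> illegal
(1,1): flips 1 -> legal
(1,2): flips 1 -> legal
(1,3): flips 1 -> legal
(1,4): no bracket -> illegal
(2,0): flips 3 -> legal
(3,0): no bracket -> illegal
(3,1): flips 1 -> legal
(4,1): no bracket -> illegal
(4,2): no bracket -> illegal
(4,3): no bracket -> illegal
W mobility = 5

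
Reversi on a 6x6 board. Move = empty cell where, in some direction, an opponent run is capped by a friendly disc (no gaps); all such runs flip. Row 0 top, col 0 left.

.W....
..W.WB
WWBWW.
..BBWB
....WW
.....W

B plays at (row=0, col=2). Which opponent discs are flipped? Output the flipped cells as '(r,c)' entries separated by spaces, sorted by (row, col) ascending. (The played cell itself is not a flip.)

Answer: (1,2)

Derivation:
Dir NW: edge -> no flip
Dir N: edge -> no flip
Dir NE: edge -> no flip
Dir W: opp run (0,1), next='.' -> no flip
Dir E: first cell '.' (not opp) -> no flip
Dir SW: first cell '.' (not opp) -> no flip
Dir S: opp run (1,2) capped by B -> flip
Dir SE: first cell '.' (not opp) -> no flip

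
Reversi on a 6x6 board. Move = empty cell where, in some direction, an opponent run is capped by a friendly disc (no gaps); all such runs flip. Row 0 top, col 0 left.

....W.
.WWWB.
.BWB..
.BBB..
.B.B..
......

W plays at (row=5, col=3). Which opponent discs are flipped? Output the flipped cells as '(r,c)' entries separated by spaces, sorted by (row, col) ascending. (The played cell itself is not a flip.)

Dir NW: first cell '.' (not opp) -> no flip
Dir N: opp run (4,3) (3,3) (2,3) capped by W -> flip
Dir NE: first cell '.' (not opp) -> no flip
Dir W: first cell '.' (not opp) -> no flip
Dir E: first cell '.' (not opp) -> no flip
Dir SW: edge -> no flip
Dir S: edge -> no flip
Dir SE: edge -> no flip

Answer: (2,3) (3,3) (4,3)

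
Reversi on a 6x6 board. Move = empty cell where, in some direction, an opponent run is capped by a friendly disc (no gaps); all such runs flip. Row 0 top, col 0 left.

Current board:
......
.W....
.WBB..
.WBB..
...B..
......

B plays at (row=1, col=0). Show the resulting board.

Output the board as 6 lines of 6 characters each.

Place B at (1,0); scan 8 dirs for brackets.
Dir NW: edge -> no flip
Dir N: first cell '.' (not opp) -> no flip
Dir NE: first cell '.' (not opp) -> no flip
Dir W: edge -> no flip
Dir E: opp run (1,1), next='.' -> no flip
Dir SW: edge -> no flip
Dir S: first cell '.' (not opp) -> no flip
Dir SE: opp run (2,1) capped by B -> flip
All flips: (2,1)

Answer: ......
BW....
.BBB..
.WBB..
...B..
......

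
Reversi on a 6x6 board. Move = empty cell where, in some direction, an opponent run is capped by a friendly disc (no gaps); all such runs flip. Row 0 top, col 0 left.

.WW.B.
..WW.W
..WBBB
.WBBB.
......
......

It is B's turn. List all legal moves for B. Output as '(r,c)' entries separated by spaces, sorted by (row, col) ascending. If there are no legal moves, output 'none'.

Answer: (0,3) (0,5) (1,1) (2,1) (3,0) (4,0)

Derivation:
(0,0): no bracket -> illegal
(0,3): flips 1 -> legal
(0,5): flips 1 -> legal
(1,0): no bracket -> illegal
(1,1): flips 1 -> legal
(1,4): no bracket -> illegal
(2,0): no bracket -> illegal
(2,1): flips 1 -> legal
(3,0): flips 1 -> legal
(4,0): flips 3 -> legal
(4,1): no bracket -> illegal
(4,2): no bracket -> illegal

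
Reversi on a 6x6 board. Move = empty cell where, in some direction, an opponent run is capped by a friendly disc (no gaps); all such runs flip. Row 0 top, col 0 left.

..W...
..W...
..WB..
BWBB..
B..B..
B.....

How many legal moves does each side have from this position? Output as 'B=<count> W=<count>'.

Answer: B=4 W=4

Derivation:
-- B to move --
(0,1): flips 1 -> legal
(0,3): no bracket -> illegal
(1,1): flips 1 -> legal
(1,3): flips 2 -> legal
(2,0): no bracket -> illegal
(2,1): flips 1 -> legal
(4,1): no bracket -> illegal
(4,2): no bracket -> illegal
B mobility = 4
-- W to move --
(1,3): no bracket -> illegal
(1,4): no bracket -> illegal
(2,0): no bracket -> illegal
(2,1): no bracket -> illegal
(2,4): flips 1 -> legal
(3,4): flips 3 -> legal
(4,1): no bracket -> illegal
(4,2): flips 1 -> legal
(4,4): flips 1 -> legal
(5,1): no bracket -> illegal
(5,2): no bracket -> illegal
(5,3): no bracket -> illegal
(5,4): no bracket -> illegal
W mobility = 4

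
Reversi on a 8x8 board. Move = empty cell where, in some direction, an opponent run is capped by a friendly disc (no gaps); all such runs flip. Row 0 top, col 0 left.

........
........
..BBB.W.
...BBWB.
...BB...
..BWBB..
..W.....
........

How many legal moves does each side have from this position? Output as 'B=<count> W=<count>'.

-- B to move --
(1,5): no bracket -> illegal
(1,6): flips 1 -> legal
(1,7): flips 2 -> legal
(2,5): no bracket -> illegal
(2,7): no bracket -> illegal
(3,7): no bracket -> illegal
(4,2): no bracket -> illegal
(4,5): no bracket -> illegal
(4,6): flips 1 -> legal
(5,1): no bracket -> illegal
(6,1): no bracket -> illegal
(6,3): flips 1 -> legal
(6,4): no bracket -> illegal
(7,1): flips 2 -> legal
(7,2): flips 1 -> legal
(7,3): no bracket -> illegal
B mobility = 6
-- W to move --
(1,1): no bracket -> illegal
(1,2): no bracket -> illegal
(1,3): flips 4 -> legal
(1,4): no bracket -> illegal
(1,5): no bracket -> illegal
(2,1): no bracket -> illegal
(2,5): no bracket -> illegal
(2,7): no bracket -> illegal
(3,1): no bracket -> illegal
(3,2): flips 2 -> legal
(3,7): flips 1 -> legal
(4,1): no bracket -> illegal
(4,2): flips 1 -> legal
(4,5): no bracket -> illegal
(4,6): flips 1 -> legal
(4,7): no bracket -> illegal
(5,1): flips 1 -> legal
(5,6): flips 2 -> legal
(6,1): no bracket -> illegal
(6,3): no bracket -> illegal
(6,4): no bracket -> illegal
(6,5): no bracket -> illegal
(6,6): no bracket -> illegal
W mobility = 7

Answer: B=6 W=7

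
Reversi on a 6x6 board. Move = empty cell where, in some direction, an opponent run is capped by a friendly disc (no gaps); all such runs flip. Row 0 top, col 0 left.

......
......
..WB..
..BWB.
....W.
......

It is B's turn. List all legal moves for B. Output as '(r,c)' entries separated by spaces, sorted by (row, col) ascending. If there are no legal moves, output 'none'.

Answer: (1,2) (2,1) (4,3) (5,4)

Derivation:
(1,1): no bracket -> illegal
(1,2): flips 1 -> legal
(1,3): no bracket -> illegal
(2,1): flips 1 -> legal
(2,4): no bracket -> illegal
(3,1): no bracket -> illegal
(3,5): no bracket -> illegal
(4,2): no bracket -> illegal
(4,3): flips 1 -> legal
(4,5): no bracket -> illegal
(5,3): no bracket -> illegal
(5,4): flips 1 -> legal
(5,5): no bracket -> illegal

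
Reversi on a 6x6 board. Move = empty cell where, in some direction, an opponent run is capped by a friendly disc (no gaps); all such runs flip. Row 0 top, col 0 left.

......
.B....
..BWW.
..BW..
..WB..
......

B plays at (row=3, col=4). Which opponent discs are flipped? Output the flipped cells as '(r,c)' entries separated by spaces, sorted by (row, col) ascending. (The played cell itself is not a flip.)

Answer: (3,3)

Derivation:
Dir NW: opp run (2,3), next='.' -> no flip
Dir N: opp run (2,4), next='.' -> no flip
Dir NE: first cell '.' (not opp) -> no flip
Dir W: opp run (3,3) capped by B -> flip
Dir E: first cell '.' (not opp) -> no flip
Dir SW: first cell 'B' (not opp) -> no flip
Dir S: first cell '.' (not opp) -> no flip
Dir SE: first cell '.' (not opp) -> no flip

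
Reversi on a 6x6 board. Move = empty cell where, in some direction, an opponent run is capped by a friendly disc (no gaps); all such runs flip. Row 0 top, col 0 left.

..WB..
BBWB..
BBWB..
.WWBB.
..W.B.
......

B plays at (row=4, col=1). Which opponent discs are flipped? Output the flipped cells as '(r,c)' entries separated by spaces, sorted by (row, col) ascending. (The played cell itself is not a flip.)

Dir NW: first cell '.' (not opp) -> no flip
Dir N: opp run (3,1) capped by B -> flip
Dir NE: opp run (3,2) capped by B -> flip
Dir W: first cell '.' (not opp) -> no flip
Dir E: opp run (4,2), next='.' -> no flip
Dir SW: first cell '.' (not opp) -> no flip
Dir S: first cell '.' (not opp) -> no flip
Dir SE: first cell '.' (not opp) -> no flip

Answer: (3,1) (3,2)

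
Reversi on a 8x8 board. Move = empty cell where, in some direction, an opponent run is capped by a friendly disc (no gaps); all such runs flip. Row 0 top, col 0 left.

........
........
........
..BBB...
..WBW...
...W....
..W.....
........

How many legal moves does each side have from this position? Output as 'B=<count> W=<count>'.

-- B to move --
(3,1): no bracket -> illegal
(3,5): no bracket -> illegal
(4,1): flips 1 -> legal
(4,5): flips 1 -> legal
(5,1): flips 1 -> legal
(5,2): flips 1 -> legal
(5,4): flips 1 -> legal
(5,5): flips 1 -> legal
(6,1): no bracket -> illegal
(6,3): flips 1 -> legal
(6,4): no bracket -> illegal
(7,1): no bracket -> illegal
(7,2): no bracket -> illegal
(7,3): no bracket -> illegal
B mobility = 7
-- W to move --
(2,1): no bracket -> illegal
(2,2): flips 2 -> legal
(2,3): flips 2 -> legal
(2,4): flips 2 -> legal
(2,5): no bracket -> illegal
(3,1): no bracket -> illegal
(3,5): no bracket -> illegal
(4,1): no bracket -> illegal
(4,5): no bracket -> illegal
(5,2): no bracket -> illegal
(5,4): no bracket -> illegal
W mobility = 3

Answer: B=7 W=3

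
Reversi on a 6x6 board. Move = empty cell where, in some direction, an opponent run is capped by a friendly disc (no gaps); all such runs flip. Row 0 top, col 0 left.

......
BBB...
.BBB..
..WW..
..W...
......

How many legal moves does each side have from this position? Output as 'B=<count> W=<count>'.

-- B to move --
(2,4): no bracket -> illegal
(3,1): no bracket -> illegal
(3,4): no bracket -> illegal
(4,1): flips 1 -> legal
(4,3): flips 2 -> legal
(4,4): flips 1 -> legal
(5,1): no bracket -> illegal
(5,2): flips 2 -> legal
(5,3): no bracket -> illegal
B mobility = 4
-- W to move --
(0,0): flips 2 -> legal
(0,1): no bracket -> illegal
(0,2): flips 2 -> legal
(0,3): no bracket -> illegal
(1,3): flips 1 -> legal
(1,4): flips 1 -> legal
(2,0): no bracket -> illegal
(2,4): no bracket -> illegal
(3,0): no bracket -> illegal
(3,1): no bracket -> illegal
(3,4): no bracket -> illegal
W mobility = 4

Answer: B=4 W=4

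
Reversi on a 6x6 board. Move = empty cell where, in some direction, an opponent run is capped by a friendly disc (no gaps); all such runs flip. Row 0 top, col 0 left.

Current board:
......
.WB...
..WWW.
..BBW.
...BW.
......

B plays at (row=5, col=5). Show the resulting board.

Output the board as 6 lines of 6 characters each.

Answer: ......
.WB...
..WWW.
..BBW.
...BB.
.....B

Derivation:
Place B at (5,5); scan 8 dirs for brackets.
Dir NW: opp run (4,4) capped by B -> flip
Dir N: first cell '.' (not opp) -> no flip
Dir NE: edge -> no flip
Dir W: first cell '.' (not opp) -> no flip
Dir E: edge -> no flip
Dir SW: edge -> no flip
Dir S: edge -> no flip
Dir SE: edge -> no flip
All flips: (4,4)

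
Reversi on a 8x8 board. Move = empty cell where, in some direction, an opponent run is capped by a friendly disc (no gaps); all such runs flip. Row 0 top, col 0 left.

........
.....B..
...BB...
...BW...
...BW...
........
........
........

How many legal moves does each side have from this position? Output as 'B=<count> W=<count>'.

Answer: B=5 W=6

Derivation:
-- B to move --
(2,5): flips 1 -> legal
(3,5): flips 1 -> legal
(4,5): flips 2 -> legal
(5,3): no bracket -> illegal
(5,4): flips 2 -> legal
(5,5): flips 1 -> legal
B mobility = 5
-- W to move --
(0,4): no bracket -> illegal
(0,5): no bracket -> illegal
(0,6): no bracket -> illegal
(1,2): flips 1 -> legal
(1,3): no bracket -> illegal
(1,4): flips 1 -> legal
(1,6): no bracket -> illegal
(2,2): flips 1 -> legal
(2,5): no bracket -> illegal
(2,6): no bracket -> illegal
(3,2): flips 1 -> legal
(3,5): no bracket -> illegal
(4,2): flips 1 -> legal
(5,2): flips 1 -> legal
(5,3): no bracket -> illegal
(5,4): no bracket -> illegal
W mobility = 6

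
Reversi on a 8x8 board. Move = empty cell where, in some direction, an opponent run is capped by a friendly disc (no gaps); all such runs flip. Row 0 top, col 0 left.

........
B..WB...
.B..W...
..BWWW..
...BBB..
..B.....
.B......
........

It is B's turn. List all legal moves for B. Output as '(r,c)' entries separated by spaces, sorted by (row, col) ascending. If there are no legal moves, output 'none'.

Answer: (1,2) (2,2) (2,3) (2,5) (2,6) (3,6)

Derivation:
(0,2): no bracket -> illegal
(0,3): no bracket -> illegal
(0,4): no bracket -> illegal
(1,2): flips 1 -> legal
(1,5): no bracket -> illegal
(2,2): flips 1 -> legal
(2,3): flips 2 -> legal
(2,5): flips 2 -> legal
(2,6): flips 1 -> legal
(3,6): flips 3 -> legal
(4,2): no bracket -> illegal
(4,6): no bracket -> illegal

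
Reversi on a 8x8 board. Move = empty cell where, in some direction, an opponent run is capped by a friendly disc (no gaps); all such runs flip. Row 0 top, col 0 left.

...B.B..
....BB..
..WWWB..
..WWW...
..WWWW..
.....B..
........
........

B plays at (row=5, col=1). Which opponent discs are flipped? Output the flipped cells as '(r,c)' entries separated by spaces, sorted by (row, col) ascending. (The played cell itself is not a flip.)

Dir NW: first cell '.' (not opp) -> no flip
Dir N: first cell '.' (not opp) -> no flip
Dir NE: opp run (4,2) (3,3) (2,4) capped by B -> flip
Dir W: first cell '.' (not opp) -> no flip
Dir E: first cell '.' (not opp) -> no flip
Dir SW: first cell '.' (not opp) -> no flip
Dir S: first cell '.' (not opp) -> no flip
Dir SE: first cell '.' (not opp) -> no flip

Answer: (2,4) (3,3) (4,2)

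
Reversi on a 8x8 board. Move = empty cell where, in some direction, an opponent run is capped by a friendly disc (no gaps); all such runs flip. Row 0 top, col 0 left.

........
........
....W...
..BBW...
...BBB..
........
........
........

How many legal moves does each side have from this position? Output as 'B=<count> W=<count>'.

-- B to move --
(1,3): no bracket -> illegal
(1,4): flips 2 -> legal
(1,5): flips 1 -> legal
(2,3): flips 1 -> legal
(2,5): flips 1 -> legal
(3,5): flips 1 -> legal
B mobility = 5
-- W to move --
(2,1): no bracket -> illegal
(2,2): no bracket -> illegal
(2,3): no bracket -> illegal
(3,1): flips 2 -> legal
(3,5): no bracket -> illegal
(3,6): no bracket -> illegal
(4,1): no bracket -> illegal
(4,2): flips 1 -> legal
(4,6): no bracket -> illegal
(5,2): flips 1 -> legal
(5,3): no bracket -> illegal
(5,4): flips 1 -> legal
(5,5): no bracket -> illegal
(5,6): flips 1 -> legal
W mobility = 5

Answer: B=5 W=5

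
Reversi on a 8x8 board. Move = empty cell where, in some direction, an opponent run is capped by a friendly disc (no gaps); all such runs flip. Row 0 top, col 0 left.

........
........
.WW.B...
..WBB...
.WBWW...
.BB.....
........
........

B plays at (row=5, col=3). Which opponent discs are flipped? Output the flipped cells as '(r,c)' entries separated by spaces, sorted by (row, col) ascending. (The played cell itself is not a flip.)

Answer: (4,3)

Derivation:
Dir NW: first cell 'B' (not opp) -> no flip
Dir N: opp run (4,3) capped by B -> flip
Dir NE: opp run (4,4), next='.' -> no flip
Dir W: first cell 'B' (not opp) -> no flip
Dir E: first cell '.' (not opp) -> no flip
Dir SW: first cell '.' (not opp) -> no flip
Dir S: first cell '.' (not opp) -> no flip
Dir SE: first cell '.' (not opp) -> no flip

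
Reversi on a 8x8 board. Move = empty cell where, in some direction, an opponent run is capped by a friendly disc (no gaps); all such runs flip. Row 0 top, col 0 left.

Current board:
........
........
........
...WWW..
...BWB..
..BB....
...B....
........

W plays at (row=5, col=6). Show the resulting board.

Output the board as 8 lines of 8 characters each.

Answer: ........
........
........
...WWW..
...BWW..
..BB..W.
...B....
........

Derivation:
Place W at (5,6); scan 8 dirs for brackets.
Dir NW: opp run (4,5) capped by W -> flip
Dir N: first cell '.' (not opp) -> no flip
Dir NE: first cell '.' (not opp) -> no flip
Dir W: first cell '.' (not opp) -> no flip
Dir E: first cell '.' (not opp) -> no flip
Dir SW: first cell '.' (not opp) -> no flip
Dir S: first cell '.' (not opp) -> no flip
Dir SE: first cell '.' (not opp) -> no flip
All flips: (4,5)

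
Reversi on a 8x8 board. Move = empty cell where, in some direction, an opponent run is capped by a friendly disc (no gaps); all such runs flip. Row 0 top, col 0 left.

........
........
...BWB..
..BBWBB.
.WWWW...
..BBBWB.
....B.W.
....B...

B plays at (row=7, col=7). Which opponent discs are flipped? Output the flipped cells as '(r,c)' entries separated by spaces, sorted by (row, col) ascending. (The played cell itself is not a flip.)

Dir NW: opp run (6,6) (5,5) (4,4) capped by B -> flip
Dir N: first cell '.' (not opp) -> no flip
Dir NE: edge -> no flip
Dir W: first cell '.' (not opp) -> no flip
Dir E: edge -> no flip
Dir SW: edge -> no flip
Dir S: edge -> no flip
Dir SE: edge -> no flip

Answer: (4,4) (5,5) (6,6)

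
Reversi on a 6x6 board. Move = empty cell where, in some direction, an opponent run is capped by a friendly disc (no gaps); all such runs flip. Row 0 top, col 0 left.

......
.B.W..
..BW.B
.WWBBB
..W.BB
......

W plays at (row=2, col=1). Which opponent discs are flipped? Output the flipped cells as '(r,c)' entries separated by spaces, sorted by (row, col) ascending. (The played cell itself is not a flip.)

Dir NW: first cell '.' (not opp) -> no flip
Dir N: opp run (1,1), next='.' -> no flip
Dir NE: first cell '.' (not opp) -> no flip
Dir W: first cell '.' (not opp) -> no flip
Dir E: opp run (2,2) capped by W -> flip
Dir SW: first cell '.' (not opp) -> no flip
Dir S: first cell 'W' (not opp) -> no flip
Dir SE: first cell 'W' (not opp) -> no flip

Answer: (2,2)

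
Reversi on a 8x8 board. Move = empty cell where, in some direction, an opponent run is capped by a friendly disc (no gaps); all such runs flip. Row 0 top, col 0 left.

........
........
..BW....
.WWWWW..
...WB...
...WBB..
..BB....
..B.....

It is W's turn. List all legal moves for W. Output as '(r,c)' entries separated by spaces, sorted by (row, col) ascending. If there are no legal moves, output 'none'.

(1,1): flips 1 -> legal
(1,2): flips 1 -> legal
(1,3): flips 1 -> legal
(2,1): flips 1 -> legal
(4,5): flips 1 -> legal
(4,6): no bracket -> illegal
(5,1): no bracket -> illegal
(5,2): no bracket -> illegal
(5,6): flips 2 -> legal
(6,1): no bracket -> illegal
(6,4): flips 2 -> legal
(6,5): flips 1 -> legal
(6,6): flips 2 -> legal
(7,1): flips 1 -> legal
(7,3): flips 1 -> legal
(7,4): no bracket -> illegal

Answer: (1,1) (1,2) (1,3) (2,1) (4,5) (5,6) (6,4) (6,5) (6,6) (7,1) (7,3)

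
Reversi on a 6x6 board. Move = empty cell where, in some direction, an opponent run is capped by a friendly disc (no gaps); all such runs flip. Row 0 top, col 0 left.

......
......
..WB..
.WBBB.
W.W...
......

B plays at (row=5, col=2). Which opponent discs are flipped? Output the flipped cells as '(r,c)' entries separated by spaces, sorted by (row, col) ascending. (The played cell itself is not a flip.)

Dir NW: first cell '.' (not opp) -> no flip
Dir N: opp run (4,2) capped by B -> flip
Dir NE: first cell '.' (not opp) -> no flip
Dir W: first cell '.' (not opp) -> no flip
Dir E: first cell '.' (not opp) -> no flip
Dir SW: edge -> no flip
Dir S: edge -> no flip
Dir SE: edge -> no flip

Answer: (4,2)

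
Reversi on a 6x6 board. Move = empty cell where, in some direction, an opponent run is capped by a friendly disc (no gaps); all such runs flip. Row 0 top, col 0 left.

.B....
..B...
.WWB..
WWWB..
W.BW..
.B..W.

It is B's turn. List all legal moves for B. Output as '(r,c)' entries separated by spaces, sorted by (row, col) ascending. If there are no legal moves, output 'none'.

Answer: (1,1) (2,0) (4,1) (4,4) (5,3)

Derivation:
(1,0): no bracket -> illegal
(1,1): flips 1 -> legal
(1,3): no bracket -> illegal
(2,0): flips 3 -> legal
(3,4): no bracket -> illegal
(4,1): flips 1 -> legal
(4,4): flips 1 -> legal
(4,5): no bracket -> illegal
(5,0): no bracket -> illegal
(5,2): no bracket -> illegal
(5,3): flips 1 -> legal
(5,5): no bracket -> illegal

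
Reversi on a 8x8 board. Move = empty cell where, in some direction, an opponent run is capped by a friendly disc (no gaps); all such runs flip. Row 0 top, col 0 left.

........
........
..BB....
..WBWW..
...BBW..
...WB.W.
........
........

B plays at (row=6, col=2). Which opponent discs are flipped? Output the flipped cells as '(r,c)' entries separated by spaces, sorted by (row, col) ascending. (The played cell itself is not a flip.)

Dir NW: first cell '.' (not opp) -> no flip
Dir N: first cell '.' (not opp) -> no flip
Dir NE: opp run (5,3) capped by B -> flip
Dir W: first cell '.' (not opp) -> no flip
Dir E: first cell '.' (not opp) -> no flip
Dir SW: first cell '.' (not opp) -> no flip
Dir S: first cell '.' (not opp) -> no flip
Dir SE: first cell '.' (not opp) -> no flip

Answer: (5,3)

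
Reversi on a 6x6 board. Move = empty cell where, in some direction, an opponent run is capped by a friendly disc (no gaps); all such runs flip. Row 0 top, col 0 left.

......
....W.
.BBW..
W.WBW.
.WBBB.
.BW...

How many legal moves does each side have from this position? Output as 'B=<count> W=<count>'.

Answer: B=7 W=7

Derivation:
-- B to move --
(0,3): no bracket -> illegal
(0,4): no bracket -> illegal
(0,5): no bracket -> illegal
(1,2): no bracket -> illegal
(1,3): flips 1 -> legal
(1,5): no bracket -> illegal
(2,0): no bracket -> illegal
(2,4): flips 2 -> legal
(2,5): flips 1 -> legal
(3,1): flips 2 -> legal
(3,5): flips 1 -> legal
(4,0): flips 1 -> legal
(4,5): no bracket -> illegal
(5,0): no bracket -> illegal
(5,3): flips 1 -> legal
B mobility = 7
-- W to move --
(1,0): flips 1 -> legal
(1,1): no bracket -> illegal
(1,2): flips 2 -> legal
(1,3): no bracket -> illegal
(2,0): flips 2 -> legal
(2,4): no bracket -> illegal
(3,1): no bracket -> illegal
(3,5): no bracket -> illegal
(4,0): no bracket -> illegal
(4,5): flips 3 -> legal
(5,0): flips 1 -> legal
(5,3): flips 2 -> legal
(5,4): flips 2 -> legal
(5,5): no bracket -> illegal
W mobility = 7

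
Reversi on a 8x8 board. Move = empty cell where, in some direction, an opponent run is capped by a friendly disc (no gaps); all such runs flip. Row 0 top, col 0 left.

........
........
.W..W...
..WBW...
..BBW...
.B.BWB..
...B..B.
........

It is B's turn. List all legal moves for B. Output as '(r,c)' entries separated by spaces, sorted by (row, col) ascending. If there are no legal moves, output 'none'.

Answer: (1,0) (1,5) (2,2) (2,5) (3,1) (3,5) (4,5) (6,5)

Derivation:
(1,0): flips 2 -> legal
(1,1): no bracket -> illegal
(1,2): no bracket -> illegal
(1,3): no bracket -> illegal
(1,4): no bracket -> illegal
(1,5): flips 1 -> legal
(2,0): no bracket -> illegal
(2,2): flips 1 -> legal
(2,3): no bracket -> illegal
(2,5): flips 1 -> legal
(3,0): no bracket -> illegal
(3,1): flips 1 -> legal
(3,5): flips 2 -> legal
(4,1): no bracket -> illegal
(4,5): flips 2 -> legal
(6,4): no bracket -> illegal
(6,5): flips 1 -> legal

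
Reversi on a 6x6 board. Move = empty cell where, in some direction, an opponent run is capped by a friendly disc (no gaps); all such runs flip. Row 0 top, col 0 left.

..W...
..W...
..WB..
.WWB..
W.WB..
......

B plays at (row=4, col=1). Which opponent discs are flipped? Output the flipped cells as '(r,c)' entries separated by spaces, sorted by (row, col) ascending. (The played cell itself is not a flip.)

Dir NW: first cell '.' (not opp) -> no flip
Dir N: opp run (3,1), next='.' -> no flip
Dir NE: opp run (3,2) capped by B -> flip
Dir W: opp run (4,0), next=edge -> no flip
Dir E: opp run (4,2) capped by B -> flip
Dir SW: first cell '.' (not opp) -> no flip
Dir S: first cell '.' (not opp) -> no flip
Dir SE: first cell '.' (not opp) -> no flip

Answer: (3,2) (4,2)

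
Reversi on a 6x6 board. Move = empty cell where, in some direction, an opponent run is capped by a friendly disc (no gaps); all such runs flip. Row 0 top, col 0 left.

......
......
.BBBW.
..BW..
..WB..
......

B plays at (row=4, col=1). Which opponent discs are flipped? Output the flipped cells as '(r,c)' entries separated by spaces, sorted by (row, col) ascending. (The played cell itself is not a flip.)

Answer: (4,2)

Derivation:
Dir NW: first cell '.' (not opp) -> no flip
Dir N: first cell '.' (not opp) -> no flip
Dir NE: first cell 'B' (not opp) -> no flip
Dir W: first cell '.' (not opp) -> no flip
Dir E: opp run (4,2) capped by B -> flip
Dir SW: first cell '.' (not opp) -> no flip
Dir S: first cell '.' (not opp) -> no flip
Dir SE: first cell '.' (not opp) -> no flip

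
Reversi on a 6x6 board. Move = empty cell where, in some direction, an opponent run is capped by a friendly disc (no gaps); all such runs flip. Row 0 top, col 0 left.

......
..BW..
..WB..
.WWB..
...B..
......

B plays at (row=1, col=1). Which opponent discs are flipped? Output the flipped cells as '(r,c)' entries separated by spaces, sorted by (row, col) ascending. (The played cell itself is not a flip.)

Dir NW: first cell '.' (not opp) -> no flip
Dir N: first cell '.' (not opp) -> no flip
Dir NE: first cell '.' (not opp) -> no flip
Dir W: first cell '.' (not opp) -> no flip
Dir E: first cell 'B' (not opp) -> no flip
Dir SW: first cell '.' (not opp) -> no flip
Dir S: first cell '.' (not opp) -> no flip
Dir SE: opp run (2,2) capped by B -> flip

Answer: (2,2)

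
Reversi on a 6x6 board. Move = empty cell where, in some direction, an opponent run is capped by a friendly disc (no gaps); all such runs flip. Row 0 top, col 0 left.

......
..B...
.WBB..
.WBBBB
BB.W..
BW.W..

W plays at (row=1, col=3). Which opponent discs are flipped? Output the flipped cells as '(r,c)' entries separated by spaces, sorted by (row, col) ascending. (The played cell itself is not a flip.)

Dir NW: first cell '.' (not opp) -> no flip
Dir N: first cell '.' (not opp) -> no flip
Dir NE: first cell '.' (not opp) -> no flip
Dir W: opp run (1,2), next='.' -> no flip
Dir E: first cell '.' (not opp) -> no flip
Dir SW: opp run (2,2) capped by W -> flip
Dir S: opp run (2,3) (3,3) capped by W -> flip
Dir SE: first cell '.' (not opp) -> no flip

Answer: (2,2) (2,3) (3,3)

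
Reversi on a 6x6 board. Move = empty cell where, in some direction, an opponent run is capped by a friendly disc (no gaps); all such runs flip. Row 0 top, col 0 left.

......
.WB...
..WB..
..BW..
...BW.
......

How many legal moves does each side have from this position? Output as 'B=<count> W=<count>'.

-- B to move --
(0,0): no bracket -> illegal
(0,1): no bracket -> illegal
(0,2): no bracket -> illegal
(1,0): flips 1 -> legal
(1,3): no bracket -> illegal
(2,0): no bracket -> illegal
(2,1): flips 1 -> legal
(2,4): no bracket -> illegal
(3,1): no bracket -> illegal
(3,4): flips 1 -> legal
(3,5): no bracket -> illegal
(4,2): no bracket -> illegal
(4,5): flips 1 -> legal
(5,3): no bracket -> illegal
(5,4): no bracket -> illegal
(5,5): no bracket -> illegal
B mobility = 4
-- W to move --
(0,1): no bracket -> illegal
(0,2): flips 1 -> legal
(0,3): no bracket -> illegal
(1,3): flips 2 -> legal
(1,4): no bracket -> illegal
(2,1): no bracket -> illegal
(2,4): flips 1 -> legal
(3,1): flips 1 -> legal
(3,4): no bracket -> illegal
(4,1): no bracket -> illegal
(4,2): flips 2 -> legal
(5,2): no bracket -> illegal
(5,3): flips 1 -> legal
(5,4): no bracket -> illegal
W mobility = 6

Answer: B=4 W=6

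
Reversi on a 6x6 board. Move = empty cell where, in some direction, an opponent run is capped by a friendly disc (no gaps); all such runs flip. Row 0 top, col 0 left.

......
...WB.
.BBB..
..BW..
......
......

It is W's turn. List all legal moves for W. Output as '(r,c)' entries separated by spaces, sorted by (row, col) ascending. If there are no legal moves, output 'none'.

Answer: (1,1) (1,5) (3,1)

Derivation:
(0,3): no bracket -> illegal
(0,4): no bracket -> illegal
(0,5): no bracket -> illegal
(1,0): no bracket -> illegal
(1,1): flips 1 -> legal
(1,2): no bracket -> illegal
(1,5): flips 1 -> legal
(2,0): no bracket -> illegal
(2,4): no bracket -> illegal
(2,5): no bracket -> illegal
(3,0): no bracket -> illegal
(3,1): flips 2 -> legal
(3,4): no bracket -> illegal
(4,1): no bracket -> illegal
(4,2): no bracket -> illegal
(4,3): no bracket -> illegal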